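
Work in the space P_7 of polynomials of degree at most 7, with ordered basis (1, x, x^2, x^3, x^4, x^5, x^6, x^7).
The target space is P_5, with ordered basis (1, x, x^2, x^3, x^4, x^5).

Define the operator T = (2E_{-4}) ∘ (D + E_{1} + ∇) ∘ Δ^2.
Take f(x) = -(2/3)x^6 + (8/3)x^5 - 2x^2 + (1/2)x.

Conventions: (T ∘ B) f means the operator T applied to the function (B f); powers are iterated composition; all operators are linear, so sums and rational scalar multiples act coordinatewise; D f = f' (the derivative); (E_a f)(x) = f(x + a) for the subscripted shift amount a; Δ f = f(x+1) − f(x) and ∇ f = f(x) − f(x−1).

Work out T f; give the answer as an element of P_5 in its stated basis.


the result is g(x) = -40x^4 + (320/3)x^3 + 2120x^2 - (35360/3)x + 51008/3

Δ f = -4x^5 + (10/3)x^4 + (40/3)x^3 + (50/3)x^2 + (16/3)x + 1/2
Δ Δ f = -20x^4 - (80/3)x^3 + 20x^2 + (200/3)x + 104/3
D Δ^2 f = -80x^3 - 80x^2 + 40x + 200/3
E_{1} Δ^2 f = -20x^4 - (320/3)x^3 - 180x^2 - (160/3)x + 224/3
∇ Δ^2 f = -80x^3 + 40x^2 + 40x + 40
(D + E_{1} + ∇) Δ^2 f = -20x^4 - (800/3)x^3 - 220x^2 + (80/3)x + 544/3
E_{-4} (D + E_{1} + ∇) Δ^2 f = -20x^4 + (160/3)x^3 + 1060x^2 - (17680/3)x + 25504/3
(2E_{-4}) (D + E_{1} + ∇) Δ^2 f = -40x^4 + (320/3)x^3 + 2120x^2 - (35360/3)x + 51008/3


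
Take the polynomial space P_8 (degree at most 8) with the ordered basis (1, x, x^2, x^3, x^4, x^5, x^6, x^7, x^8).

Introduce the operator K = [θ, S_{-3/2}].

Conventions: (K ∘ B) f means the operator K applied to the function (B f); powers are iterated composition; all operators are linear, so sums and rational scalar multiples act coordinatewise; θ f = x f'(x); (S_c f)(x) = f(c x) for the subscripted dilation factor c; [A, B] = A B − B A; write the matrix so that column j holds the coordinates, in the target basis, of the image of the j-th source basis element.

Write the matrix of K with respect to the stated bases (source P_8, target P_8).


image of 1: 0
image of x: 0
image of x^2: 0
image of x^3: 0
image of x^4: 0
image of x^5: 0
image of x^6: 0
image of x^7: 0
image of x^8: 0
each image's coordinates form column j of the matrix

the matrix is [[0, 0, 0, 0, 0, 0, 0, 0, 0]; [0, 0, 0, 0, 0, 0, 0, 0, 0]; [0, 0, 0, 0, 0, 0, 0, 0, 0]; [0, 0, 0, 0, 0, 0, 0, 0, 0]; [0, 0, 0, 0, 0, 0, 0, 0, 0]; [0, 0, 0, 0, 0, 0, 0, 0, 0]; [0, 0, 0, 0, 0, 0, 0, 0, 0]; [0, 0, 0, 0, 0, 0, 0, 0, 0]; [0, 0, 0, 0, 0, 0, 0, 0, 0]] (rows listed top to bottom)


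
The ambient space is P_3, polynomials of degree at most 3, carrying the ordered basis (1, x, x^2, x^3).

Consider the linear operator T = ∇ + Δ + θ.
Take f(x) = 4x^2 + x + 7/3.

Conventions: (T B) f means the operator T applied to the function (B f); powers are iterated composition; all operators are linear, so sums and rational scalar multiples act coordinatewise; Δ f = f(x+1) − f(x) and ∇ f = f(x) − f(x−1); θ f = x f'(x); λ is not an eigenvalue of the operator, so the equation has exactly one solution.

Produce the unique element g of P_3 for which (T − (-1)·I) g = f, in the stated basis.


g(x) = (4/3)x^2 - (13/6)x + 20/3

write g with unknown coordinates in the stated basis and equate coefficients in (T − (-1)·I) g = f
solving from the highest basis element down gives g = (4/3)x^2 - (13/6)x + 20/3
check: T g = (8/3)x^2 + (19/6)x - 13/3
so T g − (-1)·g = 4x^2 + x + 7/3 = f ✓


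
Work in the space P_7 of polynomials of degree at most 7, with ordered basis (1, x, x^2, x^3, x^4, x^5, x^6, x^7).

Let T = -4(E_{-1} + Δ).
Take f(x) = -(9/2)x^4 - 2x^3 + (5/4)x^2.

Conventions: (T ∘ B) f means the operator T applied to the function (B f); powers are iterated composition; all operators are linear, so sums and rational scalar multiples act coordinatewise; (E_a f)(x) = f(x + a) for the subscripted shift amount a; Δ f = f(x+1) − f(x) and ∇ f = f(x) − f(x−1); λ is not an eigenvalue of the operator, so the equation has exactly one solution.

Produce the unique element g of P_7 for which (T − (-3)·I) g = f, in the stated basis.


write g with unknown coordinates in the stated basis and equate coefficients in (T − (-3)·I) g = f
solving from the highest basis element down gives g = (9/2)x^4 + 2x^3 - (869/4)x^2 - 48x + 1702
check: T g = -18x^4 - 8x^3 + 653x^2 + 144x - 5106
so T g − (-3)·g = -(9/2)x^4 - 2x^3 + (5/4)x^2 = f ✓

the image equals g(x) = (9/2)x^4 + 2x^3 - (869/4)x^2 - 48x + 1702


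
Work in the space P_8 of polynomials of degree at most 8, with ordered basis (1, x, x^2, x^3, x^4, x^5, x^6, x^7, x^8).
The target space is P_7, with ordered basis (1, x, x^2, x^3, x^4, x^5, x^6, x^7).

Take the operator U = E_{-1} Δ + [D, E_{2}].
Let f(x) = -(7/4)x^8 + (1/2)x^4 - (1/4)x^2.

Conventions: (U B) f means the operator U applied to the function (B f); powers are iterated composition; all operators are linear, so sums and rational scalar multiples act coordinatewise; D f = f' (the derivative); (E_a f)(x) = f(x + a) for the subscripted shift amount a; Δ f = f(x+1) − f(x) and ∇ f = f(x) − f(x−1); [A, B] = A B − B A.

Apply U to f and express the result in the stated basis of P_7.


Δ f = -14x^7 - 49x^6 - 98x^5 - (245/2)x^4 - 96x^3 - 46x^2 - (25/2)x - 3/2
E_{-1} Δ f = -14x^7 + 49x^6 - 98x^5 + (245/2)x^4 - 96x^3 + 46x^2 - (25/2)x + 3/2
E_{2} f = -(7/4)x^8 - 28x^7 - 196x^6 - 784x^5 - (3919/2)x^4 - 3132x^3 - (12497/4)x^2 - 1777x - 441
D E_{2} f = -14x^7 - 196x^6 - 1176x^5 - 3920x^4 - 7838x^3 - 9396x^2 - (12497/2)x - 1777
D f = -14x^7 + 2x^3 - (1/2)x
E_{2} D f = -14x^7 - 196x^6 - 1176x^5 - 3920x^4 - 7838x^3 - 9396x^2 - (12497/2)x - 1777
[D, E_{2}] f = 0
(E_{-1} Δ + [D, E_{2}]) f = -14x^7 + 49x^6 - 98x^5 + (245/2)x^4 - 96x^3 + 46x^2 - (25/2)x + 3/2

the image equals g(x) = -14x^7 + 49x^6 - 98x^5 + (245/2)x^4 - 96x^3 + 46x^2 - (25/2)x + 3/2


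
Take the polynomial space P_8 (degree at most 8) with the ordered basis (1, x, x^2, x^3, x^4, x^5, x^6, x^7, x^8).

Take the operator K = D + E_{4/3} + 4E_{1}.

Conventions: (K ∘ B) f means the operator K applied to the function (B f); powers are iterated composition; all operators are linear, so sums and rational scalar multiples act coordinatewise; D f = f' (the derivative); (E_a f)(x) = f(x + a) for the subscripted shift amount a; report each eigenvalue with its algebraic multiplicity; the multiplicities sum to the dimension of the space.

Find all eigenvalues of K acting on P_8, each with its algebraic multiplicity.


image of 1: 5
image of x: 5x + 19/3
image of x^2: 5x^2 + (38/3)x + 52/9
image of x^3: 5x^3 + 19x^2 + (52/3)x + 172/27
image of x^4: 5x^4 + (76/3)x^3 + (104/3)x^2 + (688/27)x + 580/81
image of x^5: 5x^5 + (95/3)x^4 + (520/9)x^3 + (1720/27)x^2 + (2900/81)x + 1996/243
image of x^6: 5x^6 + 38x^5 + (260/3)x^4 + (3440/27)x^3 + (2900/27)x^2 + (3992/81)x + 7012/729
image of x^7: 5x^7 + (133/3)x^6 + (364/3)x^5 + (6020/27)x^4 + (20300/81)x^3 + (13972/81)x^2 + (49084/729)x + 25132/2187
image of x^8: 5x^8 + (152/3)x^7 + (1456/9)x^6 + (9632/27)x^5 + (40600/81)x^4 + (111776/243)x^3 + (196336/729)x^2 + (201056/2187)x + 91780/6561
the matrix is upper triangular; its diagonal is (5, 5, 5, 5, 5, 5, 5, 5, 5)
for a triangular matrix the eigenvalues are the diagonal entries, with algebraic multiplicity their repetition count

λ = 5 (multiplicity 9)


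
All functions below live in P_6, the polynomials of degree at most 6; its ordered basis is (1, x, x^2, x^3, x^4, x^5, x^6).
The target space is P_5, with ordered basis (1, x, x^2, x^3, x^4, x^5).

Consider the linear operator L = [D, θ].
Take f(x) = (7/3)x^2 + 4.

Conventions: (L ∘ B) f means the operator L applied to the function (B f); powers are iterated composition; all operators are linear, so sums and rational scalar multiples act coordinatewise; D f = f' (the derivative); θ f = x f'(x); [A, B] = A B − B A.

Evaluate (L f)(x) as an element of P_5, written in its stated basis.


the image equals g(x) = (14/3)x

θ f = (14/3)x^2
D θ f = (28/3)x
D f = (14/3)x
θ D f = (14/3)x
[D, θ] f = (14/3)x


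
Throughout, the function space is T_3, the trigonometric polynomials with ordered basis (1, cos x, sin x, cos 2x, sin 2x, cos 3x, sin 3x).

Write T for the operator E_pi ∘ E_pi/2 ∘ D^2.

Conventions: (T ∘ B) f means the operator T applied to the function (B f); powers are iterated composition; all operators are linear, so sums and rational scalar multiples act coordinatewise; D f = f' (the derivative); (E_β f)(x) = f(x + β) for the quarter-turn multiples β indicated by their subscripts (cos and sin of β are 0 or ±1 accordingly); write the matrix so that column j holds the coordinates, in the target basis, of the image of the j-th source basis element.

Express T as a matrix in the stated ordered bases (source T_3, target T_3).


image of 1: 0
image of cos x: -sin x
image of sin x: cos x
image of cos 2x: 4cos 2x
image of sin 2x: 4sin 2x
image of cos 3x: 9sin 3x
image of sin 3x: -9cos 3x
each image's coordinates form column j of the matrix

the matrix is [[0, 0, 0, 0, 0, 0, 0]; [0, 0, 1, 0, 0, 0, 0]; [0, -1, 0, 0, 0, 0, 0]; [0, 0, 0, 4, 0, 0, 0]; [0, 0, 0, 0, 4, 0, 0]; [0, 0, 0, 0, 0, 0, -9]; [0, 0, 0, 0, 0, 9, 0]] (rows listed top to bottom)


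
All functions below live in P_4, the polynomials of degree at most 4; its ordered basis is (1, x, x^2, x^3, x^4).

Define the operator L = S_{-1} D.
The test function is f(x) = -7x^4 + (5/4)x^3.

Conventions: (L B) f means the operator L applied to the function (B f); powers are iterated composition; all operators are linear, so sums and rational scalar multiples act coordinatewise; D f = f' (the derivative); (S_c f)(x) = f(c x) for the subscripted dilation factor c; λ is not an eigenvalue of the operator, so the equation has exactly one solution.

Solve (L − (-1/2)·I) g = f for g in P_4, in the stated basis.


the result is g(x) = -14x^4 - (219/2)x^3 + 657x^2 + 2628x - 5256

write g with unknown coordinates in the stated basis and equate coefficients in (L − (-1/2)·I) g = f
solving from the highest basis element down gives g = -14x^4 - (219/2)x^3 + 657x^2 + 2628x - 5256
check: L g = 56x^3 - (657/2)x^2 - 1314x + 2628
so L g − (-1/2)·g = -7x^4 + (5/4)x^3 = f ✓


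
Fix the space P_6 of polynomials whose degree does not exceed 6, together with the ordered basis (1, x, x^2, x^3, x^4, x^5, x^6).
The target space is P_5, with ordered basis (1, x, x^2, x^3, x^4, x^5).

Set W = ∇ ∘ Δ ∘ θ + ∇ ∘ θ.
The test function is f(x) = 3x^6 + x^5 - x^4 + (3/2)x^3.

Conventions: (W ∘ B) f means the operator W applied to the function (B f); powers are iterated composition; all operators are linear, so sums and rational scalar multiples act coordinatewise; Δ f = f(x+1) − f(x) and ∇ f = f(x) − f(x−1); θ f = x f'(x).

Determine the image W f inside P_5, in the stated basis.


θ f = 18x^6 + 5x^5 - 4x^4 + (9/2)x^3
Δ θ f = 108x^5 + 295x^4 + 394x^3 + (619/2)x^2 + (261/2)x + 47/2
∇ (Δ ∘ θ) f = 540x^4 + 100x^3 + 492x^2 + 77x + 28
θ f = 18x^6 + 5x^5 - 4x^4 + (9/2)x^3
∇ θ f = 108x^5 - 245x^4 + 294x^3 - (365/2)x^2 + (107/2)x - 9/2
(∇ ∘ Δ ∘ θ + ∇ ∘ θ) f = 108x^5 + 295x^4 + 394x^3 + (619/2)x^2 + (261/2)x + 47/2

g(x) = 108x^5 + 295x^4 + 394x^3 + (619/2)x^2 + (261/2)x + 47/2


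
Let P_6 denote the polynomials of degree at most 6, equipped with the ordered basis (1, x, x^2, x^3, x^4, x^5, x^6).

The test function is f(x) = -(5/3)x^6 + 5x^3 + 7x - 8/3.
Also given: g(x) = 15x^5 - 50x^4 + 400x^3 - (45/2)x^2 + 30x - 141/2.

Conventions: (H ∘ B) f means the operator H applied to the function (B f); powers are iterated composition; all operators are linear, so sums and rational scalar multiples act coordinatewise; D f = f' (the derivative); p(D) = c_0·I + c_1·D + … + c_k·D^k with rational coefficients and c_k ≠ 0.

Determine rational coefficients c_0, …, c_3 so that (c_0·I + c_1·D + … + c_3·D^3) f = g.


D^0 f = -(5/3)x^6 + 5x^3 + 7x - 8/3
D^1 f = -10x^5 + 15x^2 + 7
D^2 f = -50x^4 + 30x
D^3 f = -200x^3 + 30
matching coefficients of g against c_0 f + c_1 Df + … from the top degree down determines the c_i
solution: c_0 = 0, c_1 = -3/2, c_2 = 1, c_3 = -2

c_0 = 0, c_1 = -3/2, c_2 = 1, c_3 = -2


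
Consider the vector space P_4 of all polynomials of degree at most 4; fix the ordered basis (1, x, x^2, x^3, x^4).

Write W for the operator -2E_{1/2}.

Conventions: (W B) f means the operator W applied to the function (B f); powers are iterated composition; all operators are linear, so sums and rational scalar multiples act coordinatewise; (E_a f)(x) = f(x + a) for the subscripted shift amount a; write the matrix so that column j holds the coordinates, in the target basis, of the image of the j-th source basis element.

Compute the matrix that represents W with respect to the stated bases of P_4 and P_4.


image of 1: -2
image of x: -2x - 1
image of x^2: -2x^2 - 2x - 1/2
image of x^3: -2x^3 - 3x^2 - (3/2)x - 1/4
image of x^4: -2x^4 - 4x^3 - 3x^2 - x - 1/8
each image's coordinates form column j of the matrix

the matrix is [[-2, -1, -1/2, -1/4, -1/8]; [0, -2, -2, -3/2, -1]; [0, 0, -2, -3, -3]; [0, 0, 0, -2, -4]; [0, 0, 0, 0, -2]] (rows listed top to bottom)


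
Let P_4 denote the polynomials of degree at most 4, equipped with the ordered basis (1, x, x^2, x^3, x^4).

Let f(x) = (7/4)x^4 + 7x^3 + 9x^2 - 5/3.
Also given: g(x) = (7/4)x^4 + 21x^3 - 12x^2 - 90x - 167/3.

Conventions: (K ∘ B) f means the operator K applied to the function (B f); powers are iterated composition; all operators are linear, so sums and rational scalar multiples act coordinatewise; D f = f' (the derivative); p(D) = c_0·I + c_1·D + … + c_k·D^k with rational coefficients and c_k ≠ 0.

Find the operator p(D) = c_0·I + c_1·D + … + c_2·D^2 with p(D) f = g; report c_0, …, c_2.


p(D) = I + 2·D − 3·D^2, i.e. c_0 = 1, c_1 = 2, c_2 = -3

D^0 f = (7/4)x^4 + 7x^3 + 9x^2 - 5/3
D^1 f = 7x^3 + 21x^2 + 18x
D^2 f = 21x^2 + 42x + 18
matching coefficients of g against c_0 f + c_1 Df + … from the top degree down determines the c_i
solution: c_0 = 1, c_1 = 2, c_2 = -3


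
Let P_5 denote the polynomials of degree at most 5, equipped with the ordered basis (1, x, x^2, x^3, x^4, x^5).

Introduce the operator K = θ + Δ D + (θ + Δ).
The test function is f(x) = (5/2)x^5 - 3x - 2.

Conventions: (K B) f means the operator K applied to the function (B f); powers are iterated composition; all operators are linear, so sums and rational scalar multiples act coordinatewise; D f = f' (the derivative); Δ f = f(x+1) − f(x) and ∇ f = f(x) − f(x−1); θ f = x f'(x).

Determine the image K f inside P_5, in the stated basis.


g(x) = 25x^5 + (25/2)x^4 + 75x^3 + 100x^2 + (113/2)x + 12

θ f = (25/2)x^5 - 3x
D f = (25/2)x^4 - 3
Δ D f = 50x^3 + 75x^2 + 50x + 25/2
θ f = (25/2)x^5 - 3x
Δ f = (25/2)x^4 + 25x^3 + 25x^2 + (25/2)x - 1/2
(θ + Δ) f = (25/2)x^5 + (25/2)x^4 + 25x^3 + 25x^2 + (19/2)x - 1/2
(θ + Δ D + (θ + Δ)) f = 25x^5 + (25/2)x^4 + 75x^3 + 100x^2 + (113/2)x + 12


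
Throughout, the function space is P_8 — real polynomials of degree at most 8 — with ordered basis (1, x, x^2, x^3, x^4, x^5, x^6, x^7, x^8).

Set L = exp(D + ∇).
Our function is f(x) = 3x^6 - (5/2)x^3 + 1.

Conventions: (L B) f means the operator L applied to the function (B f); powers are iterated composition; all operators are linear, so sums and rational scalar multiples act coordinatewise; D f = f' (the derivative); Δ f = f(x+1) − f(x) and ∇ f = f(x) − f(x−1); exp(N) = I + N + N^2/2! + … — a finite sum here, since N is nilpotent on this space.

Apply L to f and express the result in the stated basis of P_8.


order-1 term: 36x^5 - 45x^4 + 60x^3 - 60x^2 + (51/2)x - 11/2
order-2 term: 180x^4 - 360x^3 + 495x^2 - 390x + 126
order-3 term: 480x^3 - 1080x^2 + 1260x - 605
order-4 term: 720x^2 - 1440x + 1020
order-5 term: 576x - 720
order-6 term: 192
the series for exp(D + ∇) f terminates at order 6
exp(D + ∇) f = 3x^6 + 36x^5 + 135x^4 + (355/2)x^3 + 75x^2 + (63/2)x + 17/2

g(x) = 3x^6 + 36x^5 + 135x^4 + (355/2)x^3 + 75x^2 + (63/2)x + 17/2


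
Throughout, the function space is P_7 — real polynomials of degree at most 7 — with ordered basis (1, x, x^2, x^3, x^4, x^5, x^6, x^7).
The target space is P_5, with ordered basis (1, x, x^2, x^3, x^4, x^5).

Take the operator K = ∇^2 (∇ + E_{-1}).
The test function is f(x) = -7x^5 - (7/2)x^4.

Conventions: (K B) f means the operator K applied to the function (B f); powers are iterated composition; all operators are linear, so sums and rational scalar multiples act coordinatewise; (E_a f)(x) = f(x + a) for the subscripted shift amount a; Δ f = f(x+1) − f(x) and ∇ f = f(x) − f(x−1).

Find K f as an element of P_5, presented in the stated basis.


∇ f = -35x^4 + 56x^3 - 49x^2 + 21x - 7/2
E_{-1} f = -7x^5 + (63/2)x^4 - 56x^3 + 49x^2 - 21x + 7/2
(∇ + E_{-1}) f = -7x^5 - (7/2)x^4
∇ (∇ + E_{-1}) f = -35x^4 + 56x^3 - 49x^2 + 21x - 7/2
∇ ∇ (∇ + E_{-1}) f = -140x^3 + 378x^2 - 406x + 161

g(x) = -140x^3 + 378x^2 - 406x + 161


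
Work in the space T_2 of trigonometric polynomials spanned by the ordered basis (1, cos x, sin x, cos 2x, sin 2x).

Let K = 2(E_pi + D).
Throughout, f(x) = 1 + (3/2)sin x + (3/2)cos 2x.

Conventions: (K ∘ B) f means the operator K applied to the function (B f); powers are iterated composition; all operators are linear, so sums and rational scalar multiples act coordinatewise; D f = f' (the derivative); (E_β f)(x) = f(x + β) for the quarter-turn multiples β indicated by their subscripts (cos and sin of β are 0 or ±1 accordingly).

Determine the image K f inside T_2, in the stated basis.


E_pi f = 1 - (3/2)sin x + (3/2)cos 2x
D f = (3/2)cos x - 3sin 2x
(E_pi + D) f = 1 + (3/2)cos x - (3/2)sin x + (3/2)cos 2x - 3sin 2x
(2(E_pi + D)) f = 2 + 3cos x - 3sin x + 3cos 2x - 6sin 2x

g(x) = 2 + 3cos x - 3sin x + 3cos 2x - 6sin 2x


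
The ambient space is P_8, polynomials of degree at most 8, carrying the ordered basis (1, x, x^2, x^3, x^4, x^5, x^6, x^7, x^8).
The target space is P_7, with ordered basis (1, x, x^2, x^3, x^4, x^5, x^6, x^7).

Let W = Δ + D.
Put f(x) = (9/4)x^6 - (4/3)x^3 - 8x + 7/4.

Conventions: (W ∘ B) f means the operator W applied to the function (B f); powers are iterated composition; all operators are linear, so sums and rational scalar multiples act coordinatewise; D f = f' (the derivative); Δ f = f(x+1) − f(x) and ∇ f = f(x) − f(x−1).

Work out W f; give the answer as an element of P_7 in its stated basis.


g(x) = 27x^5 + (135/4)x^4 + 45x^3 + (103/4)x^2 + (19/2)x - 181/12

Δ f = (27/2)x^5 + (135/4)x^4 + 45x^3 + (119/4)x^2 + (19/2)x - 85/12
D f = (27/2)x^5 - 4x^2 - 8
(Δ + D) f = 27x^5 + (135/4)x^4 + 45x^3 + (103/4)x^2 + (19/2)x - 181/12


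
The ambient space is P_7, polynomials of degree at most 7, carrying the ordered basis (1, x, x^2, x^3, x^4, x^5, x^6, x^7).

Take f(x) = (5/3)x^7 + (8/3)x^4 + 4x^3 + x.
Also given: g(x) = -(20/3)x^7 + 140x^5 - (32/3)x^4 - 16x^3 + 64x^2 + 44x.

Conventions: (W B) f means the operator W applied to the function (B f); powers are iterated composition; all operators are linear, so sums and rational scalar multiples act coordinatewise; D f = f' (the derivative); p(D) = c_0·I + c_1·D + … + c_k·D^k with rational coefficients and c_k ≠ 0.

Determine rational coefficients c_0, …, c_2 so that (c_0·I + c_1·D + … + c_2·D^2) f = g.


c_0 = -4, c_1 = 0, c_2 = 2

D^0 f = (5/3)x^7 + (8/3)x^4 + 4x^3 + x
D^1 f = (35/3)x^6 + (32/3)x^3 + 12x^2 + 1
D^2 f = 70x^5 + 32x^2 + 24x
matching coefficients of g against c_0 f + c_1 Df + … from the top degree down determines the c_i
solution: c_0 = -4, c_1 = 0, c_2 = 2


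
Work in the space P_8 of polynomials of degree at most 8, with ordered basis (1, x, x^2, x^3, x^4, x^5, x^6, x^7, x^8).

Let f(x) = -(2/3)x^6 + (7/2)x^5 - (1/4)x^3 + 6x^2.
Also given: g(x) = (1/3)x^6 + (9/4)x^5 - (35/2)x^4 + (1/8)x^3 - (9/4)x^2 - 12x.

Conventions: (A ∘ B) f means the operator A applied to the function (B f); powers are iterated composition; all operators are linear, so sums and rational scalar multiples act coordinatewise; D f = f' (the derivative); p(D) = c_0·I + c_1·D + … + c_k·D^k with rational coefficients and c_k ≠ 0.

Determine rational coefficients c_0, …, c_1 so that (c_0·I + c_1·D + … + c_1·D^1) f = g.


D^0 f = -(2/3)x^6 + (7/2)x^5 - (1/4)x^3 + 6x^2
D^1 f = -4x^5 + (35/2)x^4 - (3/4)x^2 + 12x
matching coefficients of g against c_0 f + c_1 Df + … from the top degree down determines the c_i
solution: c_0 = -1/2, c_1 = -1

c_0 = -1/2, c_1 = -1


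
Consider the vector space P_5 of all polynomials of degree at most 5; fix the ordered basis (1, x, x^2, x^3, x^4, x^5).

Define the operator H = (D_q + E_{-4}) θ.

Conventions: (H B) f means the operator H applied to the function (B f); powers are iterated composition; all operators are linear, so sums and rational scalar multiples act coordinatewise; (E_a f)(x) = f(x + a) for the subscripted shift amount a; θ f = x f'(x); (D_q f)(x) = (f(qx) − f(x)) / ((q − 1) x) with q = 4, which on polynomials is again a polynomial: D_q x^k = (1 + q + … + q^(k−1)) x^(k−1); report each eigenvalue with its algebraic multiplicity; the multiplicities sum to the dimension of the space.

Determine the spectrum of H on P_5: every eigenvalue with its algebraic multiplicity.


image of 1: 0
image of x: x - 3
image of x^2: 2x^2 - 6x + 32
image of x^3: 3x^3 + 27x^2 + 144x - 192
image of x^4: 4x^4 + 276x^3 + 384x^2 - 1024x + 1024
image of x^5: 5x^5 + 1605x^4 + 800x^3 - 3200x^2 + 6400x - 5120
the matrix is upper triangular; its diagonal is (0, 1, 2, 3, 4, 5)
for a triangular matrix the eigenvalues are the diagonal entries, with algebraic multiplicity their repetition count

λ = 0 (multiplicity 1), λ = 1 (multiplicity 1), λ = 2 (multiplicity 1), λ = 3 (multiplicity 1), λ = 4 (multiplicity 1), λ = 5 (multiplicity 1)


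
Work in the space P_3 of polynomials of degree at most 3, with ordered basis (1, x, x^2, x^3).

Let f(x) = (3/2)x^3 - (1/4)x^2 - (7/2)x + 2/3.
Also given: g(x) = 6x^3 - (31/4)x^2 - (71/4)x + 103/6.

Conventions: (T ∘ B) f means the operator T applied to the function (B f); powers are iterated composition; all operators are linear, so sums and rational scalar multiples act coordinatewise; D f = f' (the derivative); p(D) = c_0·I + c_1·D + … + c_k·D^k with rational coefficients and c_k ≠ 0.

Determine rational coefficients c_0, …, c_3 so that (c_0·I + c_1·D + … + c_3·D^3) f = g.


p(D) = 4·I − (3/2)·D − (1/2)·D^2 + D^3, i.e. c_0 = 4, c_1 = -3/2, c_2 = -1/2, c_3 = 1

D^0 f = (3/2)x^3 - (1/4)x^2 - (7/2)x + 2/3
D^1 f = (9/2)x^2 - (1/2)x - 7/2
D^2 f = 9x - 1/2
D^3 f = 9
matching coefficients of g against c_0 f + c_1 Df + … from the top degree down determines the c_i
solution: c_0 = 4, c_1 = -3/2, c_2 = -1/2, c_3 = 1


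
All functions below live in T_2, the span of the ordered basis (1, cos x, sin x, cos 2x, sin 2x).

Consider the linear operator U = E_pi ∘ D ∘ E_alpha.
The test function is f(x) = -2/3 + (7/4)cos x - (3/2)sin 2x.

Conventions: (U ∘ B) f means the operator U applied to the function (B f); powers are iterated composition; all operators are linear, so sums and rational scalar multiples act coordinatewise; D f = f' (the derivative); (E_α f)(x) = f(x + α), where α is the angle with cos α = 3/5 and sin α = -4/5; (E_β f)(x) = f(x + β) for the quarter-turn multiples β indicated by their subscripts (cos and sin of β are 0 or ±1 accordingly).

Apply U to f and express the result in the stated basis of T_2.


the result is g(x) = -(7/5)cos x + (21/20)sin x + (21/25)cos 2x - (72/25)sin 2x

E_alpha f = -2/3 + (21/20)cos x + (7/5)sin x + (36/25)cos 2x + (21/50)sin 2x
D E_alpha f = (7/5)cos x - (21/20)sin x + (21/25)cos 2x - (72/25)sin 2x
E_pi D E_alpha f = -(7/5)cos x + (21/20)sin x + (21/25)cos 2x - (72/25)sin 2x


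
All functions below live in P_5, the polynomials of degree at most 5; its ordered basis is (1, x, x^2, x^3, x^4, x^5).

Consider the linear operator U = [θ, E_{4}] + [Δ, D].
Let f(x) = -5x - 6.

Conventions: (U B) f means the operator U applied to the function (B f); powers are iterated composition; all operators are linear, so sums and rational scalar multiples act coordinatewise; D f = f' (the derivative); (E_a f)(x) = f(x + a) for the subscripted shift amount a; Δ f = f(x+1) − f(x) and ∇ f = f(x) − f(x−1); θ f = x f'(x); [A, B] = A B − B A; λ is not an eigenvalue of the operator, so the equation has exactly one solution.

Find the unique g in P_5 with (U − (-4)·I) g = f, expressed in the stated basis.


write g with unknown coordinates in the stated basis and equate coefficients in (U − (-4)·I) g = f
solving from the highest basis element down gives g = -(5/4)x - 11/4
check: U g = 5
so U g − (-4)·g = -5x - 6 = f ✓

the result is g(x) = -(5/4)x - 11/4


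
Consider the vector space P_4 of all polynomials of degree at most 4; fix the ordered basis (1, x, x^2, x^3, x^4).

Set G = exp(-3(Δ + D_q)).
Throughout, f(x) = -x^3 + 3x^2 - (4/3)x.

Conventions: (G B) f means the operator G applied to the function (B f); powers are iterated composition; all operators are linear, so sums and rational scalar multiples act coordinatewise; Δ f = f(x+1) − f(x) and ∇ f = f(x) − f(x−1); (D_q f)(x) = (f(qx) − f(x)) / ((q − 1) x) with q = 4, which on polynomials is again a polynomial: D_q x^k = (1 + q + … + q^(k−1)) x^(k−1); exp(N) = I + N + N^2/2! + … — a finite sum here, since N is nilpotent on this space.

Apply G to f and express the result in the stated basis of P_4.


order-1 term: 72x^2 - 54x + 2
order-2 term: -756x + 54
order-3 term: 1512
the series for exp(-3(Δ + D_q)) f terminates at order 3
exp(-3(Δ + D_q)) f = -x^3 + 75x^2 - (2434/3)x + 1568

the result is g(x) = -x^3 + 75x^2 - (2434/3)x + 1568


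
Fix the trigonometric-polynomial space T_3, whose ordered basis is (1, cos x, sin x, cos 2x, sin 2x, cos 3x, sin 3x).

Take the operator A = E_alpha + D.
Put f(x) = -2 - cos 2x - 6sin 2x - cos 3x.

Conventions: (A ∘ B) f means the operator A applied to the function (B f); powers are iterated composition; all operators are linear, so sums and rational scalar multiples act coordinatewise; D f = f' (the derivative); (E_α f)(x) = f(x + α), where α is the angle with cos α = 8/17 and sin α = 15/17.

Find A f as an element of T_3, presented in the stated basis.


the result is g(x) = -2 - (4747/289)cos 2x + (1784/289)sin 2x + (4888/4913)cos 3x + (14244/4913)sin 3x

E_alpha f = -2 - (1279/289)cos 2x + (1206/289)sin 2x + (4888/4913)cos 3x - (495/4913)sin 3x
D f = -12cos 2x + 2sin 2x + 3sin 3x
(E_alpha + D) f = -2 - (4747/289)cos 2x + (1784/289)sin 2x + (4888/4913)cos 3x + (14244/4913)sin 3x


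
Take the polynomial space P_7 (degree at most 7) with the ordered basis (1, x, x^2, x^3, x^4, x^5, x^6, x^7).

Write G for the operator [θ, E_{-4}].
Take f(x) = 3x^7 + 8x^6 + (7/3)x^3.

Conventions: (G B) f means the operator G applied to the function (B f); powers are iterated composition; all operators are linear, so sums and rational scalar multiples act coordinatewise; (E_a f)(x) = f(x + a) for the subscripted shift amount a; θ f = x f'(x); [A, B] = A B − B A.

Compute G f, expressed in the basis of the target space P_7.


E_{-4} f = 3x^7 - 76x^6 + 816x^5 - 4800x^4 + (49927/3)x^3 - 33820x^2 + 36976x - 49600/3
θ E_{-4} f = 21x^7 - 456x^6 + 4080x^5 - 19200x^4 + 49927x^3 - 67640x^2 + 36976x
θ f = 21x^7 + 48x^6 + 7x^3
E_{-4} θ f = 21x^7 - 540x^6 + 5904x^5 - 35520x^4 + 126727x^3 - 267348x^2 + 307536x - 147904
[θ, E_{-4}] f = 84x^6 - 1824x^5 + 16320x^4 - 76800x^3 + 199708x^2 - 270560x + 147904

the image equals g(x) = 84x^6 - 1824x^5 + 16320x^4 - 76800x^3 + 199708x^2 - 270560x + 147904


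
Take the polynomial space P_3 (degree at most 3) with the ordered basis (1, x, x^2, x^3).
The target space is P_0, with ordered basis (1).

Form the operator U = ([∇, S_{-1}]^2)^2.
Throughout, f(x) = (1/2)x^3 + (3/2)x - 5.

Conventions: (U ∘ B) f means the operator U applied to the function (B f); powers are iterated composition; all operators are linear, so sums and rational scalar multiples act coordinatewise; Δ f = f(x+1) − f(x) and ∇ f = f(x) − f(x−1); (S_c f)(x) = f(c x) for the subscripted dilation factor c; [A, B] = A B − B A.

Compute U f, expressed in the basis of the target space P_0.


S_{-1} f = -(1/2)x^3 - (3/2)x - 5
∇ S_{-1} f = -(3/2)x^2 + (3/2)x - 2
∇ f = (3/2)x^2 - (3/2)x + 2
S_{-1} ∇ f = (3/2)x^2 + (3/2)x + 2
[∇, S_{-1}] f = -3x^2 - 4
S_{-1} [∇, S_{-1}] f = -3x^2 - 4
∇ S_{-1} [∇, S_{-1}] f = -6x + 3
∇ [∇, S_{-1}] f = -6x + 3
S_{-1} ∇ [∇, S_{-1}] f = 6x + 3
[∇, S_{-1}] [∇, S_{-1}] f = -12x
S_{-1} [∇, S_{-1}]^2 f = 12x
∇ S_{-1} [∇, S_{-1}]^2 f = 12
∇ [∇, S_{-1}]^2 f = -12
S_{-1} ∇ [∇, S_{-1}]^2 f = -12
[∇, S_{-1}] [∇, S_{-1}]^2 f = 24
S_{-1} [∇, S_{-1}] [∇, S_{-1}]^2 f = 24
∇ S_{-1} [∇, S_{-1}] [∇, S_{-1}]^2 f = 0
∇ [∇, S_{-1}] [∇, S_{-1}]^2 f = 0
S_{-1} ∇ [∇, S_{-1}] [∇, S_{-1}]^2 f = 0
[∇, S_{-1}] [∇, S_{-1}] [∇, S_{-1}]^2 f = 0

g(x) = 0


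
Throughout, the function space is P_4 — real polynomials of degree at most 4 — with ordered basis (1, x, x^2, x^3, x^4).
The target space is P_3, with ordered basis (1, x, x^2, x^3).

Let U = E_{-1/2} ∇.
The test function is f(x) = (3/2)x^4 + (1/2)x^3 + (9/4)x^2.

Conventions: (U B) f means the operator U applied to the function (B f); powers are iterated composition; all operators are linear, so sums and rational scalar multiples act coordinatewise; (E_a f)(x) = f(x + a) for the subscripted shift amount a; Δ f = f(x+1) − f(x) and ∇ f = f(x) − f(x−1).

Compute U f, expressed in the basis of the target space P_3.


the image equals g(x) = 6x^3 - (33/2)x^2 + 21x - 83/8

∇ f = 6x^3 - (15/2)x^2 + 9x - 13/4
E_{-1/2} ∇ f = 6x^3 - (33/2)x^2 + 21x - 83/8


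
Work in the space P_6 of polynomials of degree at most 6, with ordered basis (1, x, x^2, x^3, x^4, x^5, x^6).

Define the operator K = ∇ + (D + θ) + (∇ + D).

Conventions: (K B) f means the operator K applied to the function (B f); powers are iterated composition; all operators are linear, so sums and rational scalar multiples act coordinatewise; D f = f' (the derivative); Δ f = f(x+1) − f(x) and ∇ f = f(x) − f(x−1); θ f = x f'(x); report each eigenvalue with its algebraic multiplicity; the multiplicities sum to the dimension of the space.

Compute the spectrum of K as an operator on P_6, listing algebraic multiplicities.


λ = 0 (multiplicity 1), λ = 1 (multiplicity 1), λ = 2 (multiplicity 1), λ = 3 (multiplicity 1), λ = 4 (multiplicity 1), λ = 5 (multiplicity 1), λ = 6 (multiplicity 1)

image of 1: 0
image of x: x + 4
image of x^2: 2x^2 + 8x - 2
image of x^3: 3x^3 + 12x^2 - 6x + 2
image of x^4: 4x^4 + 16x^3 - 12x^2 + 8x - 2
image of x^5: 5x^5 + 20x^4 - 20x^3 + 20x^2 - 10x + 2
image of x^6: 6x^6 + 24x^5 - 30x^4 + 40x^3 - 30x^2 + 12x - 2
the matrix is upper triangular; its diagonal is (0, 1, 2, 3, 4, 5, 6)
for a triangular matrix the eigenvalues are the diagonal entries, with algebraic multiplicity their repetition count


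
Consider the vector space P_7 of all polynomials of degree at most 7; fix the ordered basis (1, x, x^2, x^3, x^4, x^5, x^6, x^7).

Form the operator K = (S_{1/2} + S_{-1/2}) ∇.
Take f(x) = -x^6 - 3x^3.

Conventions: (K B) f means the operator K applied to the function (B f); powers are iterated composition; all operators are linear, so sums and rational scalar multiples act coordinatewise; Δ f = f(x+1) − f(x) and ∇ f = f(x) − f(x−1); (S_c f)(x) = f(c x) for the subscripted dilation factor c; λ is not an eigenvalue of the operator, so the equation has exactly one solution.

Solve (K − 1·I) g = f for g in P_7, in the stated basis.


write g with unknown coordinates in the stated basis and equate coefficients in (K − 1·I) g = f
solving from the highest basis element down gives g = x^6 - (15/8)x^4 + 3x^3 + (21/8)x^2 + 5/2
check: K g = -(15/8)x^4 + (21/8)x^2 + 5/2
so K g − 1·g = -x^6 - 3x^3 = f ✓

g(x) = x^6 - (15/8)x^4 + 3x^3 + (21/8)x^2 + 5/2


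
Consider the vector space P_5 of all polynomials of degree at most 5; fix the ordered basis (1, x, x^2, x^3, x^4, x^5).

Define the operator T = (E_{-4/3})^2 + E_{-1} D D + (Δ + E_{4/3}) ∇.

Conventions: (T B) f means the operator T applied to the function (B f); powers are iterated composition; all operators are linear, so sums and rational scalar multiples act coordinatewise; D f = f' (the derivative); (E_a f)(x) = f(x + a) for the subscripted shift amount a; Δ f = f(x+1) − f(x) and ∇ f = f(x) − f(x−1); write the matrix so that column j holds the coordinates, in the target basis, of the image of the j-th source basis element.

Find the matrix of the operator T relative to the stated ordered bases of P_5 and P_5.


image of 1: 1
image of x: x - 5/3
image of x^2: x^2 - (10/3)x + 115/9
image of x^3: x^3 - 5x^2 + (115/3)x - 611/27
image of x^4: x^4 - (20/3)x^3 + (230/3)x^2 - (2444/27)x + 5485/81
image of x^5: x^5 - (25/3)x^4 + (1150/9)x^3 - (6110/27)x^2 + (27425/81)x - 36605/243
each image's coordinates form column j of the matrix

the matrix is [[1, -5/3, 115/9, -611/27, 5485/81, -36605/243]; [0, 1, -10/3, 115/3, -2444/27, 27425/81]; [0, 0, 1, -5, 230/3, -6110/27]; [0, 0, 0, 1, -20/3, 1150/9]; [0, 0, 0, 0, 1, -25/3]; [0, 0, 0, 0, 0, 1]] (rows listed top to bottom)


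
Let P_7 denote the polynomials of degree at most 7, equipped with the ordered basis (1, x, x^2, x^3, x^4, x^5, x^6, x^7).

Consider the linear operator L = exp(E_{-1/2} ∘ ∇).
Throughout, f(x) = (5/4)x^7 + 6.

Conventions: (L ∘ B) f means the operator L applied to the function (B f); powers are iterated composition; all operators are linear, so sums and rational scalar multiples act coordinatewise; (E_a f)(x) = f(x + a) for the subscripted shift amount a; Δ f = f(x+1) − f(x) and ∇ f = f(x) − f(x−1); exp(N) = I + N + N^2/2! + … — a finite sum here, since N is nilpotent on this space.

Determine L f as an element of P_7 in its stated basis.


order-1 term: (35/4)x^6 - (105/2)x^5 + (2275/16)x^4 - (875/4)x^3 + (12705/64)x^2 - (3185/32)x + 5465/256
order-2 term: (105/4)x^5 - (525/2)x^4 + (4375/4)x^3 - (4725/2)x^2 + (10535/4)x - 2415/2
order-3 term: (175/4)x^4 - 525x^3 + (19425/8)x^2 - (20475/4)x + 265055/64
order-4 term: (175/4)x^3 - 525x^2 + (8575/4)x - 2975
order-5 term: (105/4)x^2 - (525/2)x + 10675/16
order-6 term: (35/4)x - 105/2
order-7 term: 5/4
the series for exp(E_{-1/2} ∘ ∇) f terminates at order 7
exp(E_{-1/2} ∘ ∇) f = (5/4)x^7 + (35/4)x^6 - (105/4)x^5 - (1225/16)x^4 + (1575/4)x^3 - (15015/64)x^2 - (22225/32)x + 154181/256

the image equals g(x) = (5/4)x^7 + (35/4)x^6 - (105/4)x^5 - (1225/16)x^4 + (1575/4)x^3 - (15015/64)x^2 - (22225/32)x + 154181/256


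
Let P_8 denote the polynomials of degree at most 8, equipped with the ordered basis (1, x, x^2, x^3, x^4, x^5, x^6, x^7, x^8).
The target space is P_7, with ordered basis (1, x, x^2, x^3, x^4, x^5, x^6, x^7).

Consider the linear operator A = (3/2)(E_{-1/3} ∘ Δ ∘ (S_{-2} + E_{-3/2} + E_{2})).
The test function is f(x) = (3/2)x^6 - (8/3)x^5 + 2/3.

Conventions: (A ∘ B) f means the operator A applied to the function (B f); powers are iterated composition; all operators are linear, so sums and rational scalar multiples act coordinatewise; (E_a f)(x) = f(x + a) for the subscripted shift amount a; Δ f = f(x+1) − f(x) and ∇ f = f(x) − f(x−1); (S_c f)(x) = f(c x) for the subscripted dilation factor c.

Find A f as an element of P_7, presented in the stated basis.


the result is g(x) = 891x^5 + (5505/4)x^4 + (8865/4)x^3 + (4445/4)x^2 + (436643/288)x + 9851/72

S_{-2} f = 96x^6 + (256/3)x^5 + 2/3
E_{-3/2} f = (3/2)x^6 - (97/6)x^5 + (565/8)x^4 - (645/4)x^3 + (6525/32)x^2 - (4347/32)x + 14593/384
E_{2} f = (3/2)x^6 + (46/3)x^5 + (190/3)x^4 + (400/3)x^3 + (440/3)x^2 + (224/3)x + 34/3
(S_{-2} + E_{-3/2} + E_{2}) f = 99x^6 + (169/2)x^5 + (3215/24)x^4 - (335/12)x^3 + (33655/96)x^2 - (5873/96)x + 19201/384
Δ (S_{-2} + E_{-3/2} + E_{2}) f = 594x^5 + (3815/2)x^4 + (20165/6)x^3 + 3050x^2 + (104147/48)x + 9263/16
E_{-1/3} Δ (S_{-2} + E_{-3/2} + E_{2}) f = 594x^5 + (1835/2)x^4 + (2955/2)x^3 + (4445/6)x^2 + (436643/432)x + 9851/108
((3/2)(E_{-1/3} ∘ Δ ∘ (S_{-2} + E_{-3/2} + E_{2}))) f = 891x^5 + (5505/4)x^4 + (8865/4)x^3 + (4445/4)x^2 + (436643/288)x + 9851/72


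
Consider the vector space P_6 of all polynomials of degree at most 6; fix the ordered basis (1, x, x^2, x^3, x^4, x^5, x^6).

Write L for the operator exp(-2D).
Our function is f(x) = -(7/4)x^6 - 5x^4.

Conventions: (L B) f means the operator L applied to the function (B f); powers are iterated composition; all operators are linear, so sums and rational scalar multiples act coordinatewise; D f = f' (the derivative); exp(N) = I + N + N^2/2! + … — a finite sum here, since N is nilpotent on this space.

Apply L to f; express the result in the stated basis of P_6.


g(x) = -(7/4)x^6 + 21x^5 - 110x^4 + 320x^3 - 540x^2 + 496x - 192

order-1 term: 21x^5 + 40x^3
order-2 term: -105x^4 - 120x^2
order-3 term: 280x^3 + 160x
order-4 term: -420x^2 - 80
order-5 term: 336x
order-6 term: -112
the series for exp(-2D) f terminates at order 6
exp(-2D) f = -(7/4)x^6 + 21x^5 - 110x^4 + 320x^3 - 540x^2 + 496x - 192


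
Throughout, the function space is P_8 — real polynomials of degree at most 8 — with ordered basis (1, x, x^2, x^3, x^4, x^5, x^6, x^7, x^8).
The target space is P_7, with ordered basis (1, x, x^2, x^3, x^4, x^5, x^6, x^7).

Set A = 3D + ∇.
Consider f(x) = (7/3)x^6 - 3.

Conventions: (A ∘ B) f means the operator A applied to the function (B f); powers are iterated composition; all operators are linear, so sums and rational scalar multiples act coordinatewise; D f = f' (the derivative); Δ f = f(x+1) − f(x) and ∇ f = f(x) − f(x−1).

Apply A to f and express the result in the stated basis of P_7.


D f = 14x^5
(3D) f = 42x^5
∇ f = 14x^5 - 35x^4 + (140/3)x^3 - 35x^2 + 14x - 7/3
(3D + ∇) f = 56x^5 - 35x^4 + (140/3)x^3 - 35x^2 + 14x - 7/3

g(x) = 56x^5 - 35x^4 + (140/3)x^3 - 35x^2 + 14x - 7/3


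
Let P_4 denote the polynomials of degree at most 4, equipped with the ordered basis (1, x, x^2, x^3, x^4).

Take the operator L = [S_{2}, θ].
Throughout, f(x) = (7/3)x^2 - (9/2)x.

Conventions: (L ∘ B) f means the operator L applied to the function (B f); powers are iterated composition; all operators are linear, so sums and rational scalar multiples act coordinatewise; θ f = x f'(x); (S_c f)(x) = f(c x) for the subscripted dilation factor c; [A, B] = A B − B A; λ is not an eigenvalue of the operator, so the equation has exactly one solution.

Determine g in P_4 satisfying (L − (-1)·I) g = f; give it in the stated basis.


write g with unknown coordinates in the stated basis and equate coefficients in (L − (-1)·I) g = f
solving from the highest basis element down gives g = (7/3)x^2 - (9/2)x
check: L g = 0
so L g − (-1)·g = (7/3)x^2 - (9/2)x = f ✓

g(x) = (7/3)x^2 - (9/2)x


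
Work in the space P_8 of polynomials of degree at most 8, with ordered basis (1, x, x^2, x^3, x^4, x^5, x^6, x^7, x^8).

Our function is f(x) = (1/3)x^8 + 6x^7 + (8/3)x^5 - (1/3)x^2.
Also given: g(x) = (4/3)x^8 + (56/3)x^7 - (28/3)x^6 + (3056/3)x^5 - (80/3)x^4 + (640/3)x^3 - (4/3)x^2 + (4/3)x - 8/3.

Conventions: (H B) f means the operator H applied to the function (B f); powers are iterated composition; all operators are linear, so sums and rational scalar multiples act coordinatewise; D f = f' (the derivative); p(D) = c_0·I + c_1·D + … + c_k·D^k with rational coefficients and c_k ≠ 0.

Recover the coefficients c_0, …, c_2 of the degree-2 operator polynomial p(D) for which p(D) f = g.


c_0 = 4, c_1 = -2, c_2 = 4

D^0 f = (1/3)x^8 + 6x^7 + (8/3)x^5 - (1/3)x^2
D^1 f = (8/3)x^7 + 42x^6 + (40/3)x^4 - (2/3)x
D^2 f = (56/3)x^6 + 252x^5 + (160/3)x^3 - 2/3
matching coefficients of g against c_0 f + c_1 Df + … from the top degree down determines the c_i
solution: c_0 = 4, c_1 = -2, c_2 = 4


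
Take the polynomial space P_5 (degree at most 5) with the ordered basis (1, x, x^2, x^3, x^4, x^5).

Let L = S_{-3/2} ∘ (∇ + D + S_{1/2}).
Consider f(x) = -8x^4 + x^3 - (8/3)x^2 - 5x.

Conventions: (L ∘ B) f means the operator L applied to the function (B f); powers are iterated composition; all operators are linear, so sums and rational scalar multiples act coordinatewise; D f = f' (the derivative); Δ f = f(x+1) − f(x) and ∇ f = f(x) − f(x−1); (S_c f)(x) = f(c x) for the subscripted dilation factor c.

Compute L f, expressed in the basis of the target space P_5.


the result is g(x) = -(81/32)x^4 + (13797/64)x^3 + 120x^2 + (289/4)x + 5/3

∇ f = -32x^3 + 51x^2 - (121/3)x + 20/3
D f = -32x^3 + 3x^2 - (16/3)x - 5
S_{1/2} f = -(1/2)x^4 + (1/8)x^3 - (2/3)x^2 - (5/2)x
(∇ + D + S_{1/2}) f = -(1/2)x^4 - (511/8)x^3 + (160/3)x^2 - (289/6)x + 5/3
S_{-3/2} (∇ + D + S_{1/2}) f = -(81/32)x^4 + (13797/64)x^3 + 120x^2 + (289/4)x + 5/3
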